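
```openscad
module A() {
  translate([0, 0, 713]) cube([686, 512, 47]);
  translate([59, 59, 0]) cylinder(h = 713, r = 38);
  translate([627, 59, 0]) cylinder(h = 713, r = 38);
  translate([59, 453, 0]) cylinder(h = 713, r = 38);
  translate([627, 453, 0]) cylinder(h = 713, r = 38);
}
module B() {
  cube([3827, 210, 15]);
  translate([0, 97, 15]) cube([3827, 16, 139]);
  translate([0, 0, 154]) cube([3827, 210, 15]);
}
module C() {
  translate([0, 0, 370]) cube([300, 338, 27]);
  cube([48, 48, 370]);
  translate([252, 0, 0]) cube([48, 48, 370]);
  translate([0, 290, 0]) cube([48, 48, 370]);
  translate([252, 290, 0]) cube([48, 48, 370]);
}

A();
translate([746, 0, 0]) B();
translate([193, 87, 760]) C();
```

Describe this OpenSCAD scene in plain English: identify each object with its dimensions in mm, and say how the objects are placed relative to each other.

A is a table: top 686 mm (x) × 512 mm (y), 47 mm thick, upper face at z = 760 mm, on four round legs of 76 mm diameter, each leg's bounding box inset 21 mm from the nearest pair of top edges, running from z = 0 to the bottom of the top.

B is an I-beam lying along x, 3827 mm long. Overall section height 169 mm. Two flanges 210 mm wide (y) and 15 mm thick, one on the floor and one at the top; a web 16 mm thick runs between them, centred on the flange width.

C is a simple wooden stool: a rectangular seat 300 mm (x) by 338 mm (y), 27 mm thick, top face at z = 397 mm, on four square legs, each 48×48 mm in cross-section. The legs rest on z = 0, each flush with a corner of the seat.

The I-beam is on the floor beside the table on its +x side. The stool is on top of the table, centred.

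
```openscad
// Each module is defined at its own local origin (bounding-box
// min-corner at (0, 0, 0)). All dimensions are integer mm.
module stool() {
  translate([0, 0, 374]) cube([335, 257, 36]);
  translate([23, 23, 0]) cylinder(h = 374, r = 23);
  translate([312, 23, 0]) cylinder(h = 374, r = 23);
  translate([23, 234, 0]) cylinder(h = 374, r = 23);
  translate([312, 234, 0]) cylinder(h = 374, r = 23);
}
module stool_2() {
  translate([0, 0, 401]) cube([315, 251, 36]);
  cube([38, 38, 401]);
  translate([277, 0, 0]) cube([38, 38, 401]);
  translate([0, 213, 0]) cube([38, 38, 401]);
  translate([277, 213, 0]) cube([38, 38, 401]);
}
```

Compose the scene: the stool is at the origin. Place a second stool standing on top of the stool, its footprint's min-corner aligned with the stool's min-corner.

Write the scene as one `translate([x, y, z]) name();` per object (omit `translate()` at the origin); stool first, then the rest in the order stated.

stool();
translate([0, 0, 410]) stool_2();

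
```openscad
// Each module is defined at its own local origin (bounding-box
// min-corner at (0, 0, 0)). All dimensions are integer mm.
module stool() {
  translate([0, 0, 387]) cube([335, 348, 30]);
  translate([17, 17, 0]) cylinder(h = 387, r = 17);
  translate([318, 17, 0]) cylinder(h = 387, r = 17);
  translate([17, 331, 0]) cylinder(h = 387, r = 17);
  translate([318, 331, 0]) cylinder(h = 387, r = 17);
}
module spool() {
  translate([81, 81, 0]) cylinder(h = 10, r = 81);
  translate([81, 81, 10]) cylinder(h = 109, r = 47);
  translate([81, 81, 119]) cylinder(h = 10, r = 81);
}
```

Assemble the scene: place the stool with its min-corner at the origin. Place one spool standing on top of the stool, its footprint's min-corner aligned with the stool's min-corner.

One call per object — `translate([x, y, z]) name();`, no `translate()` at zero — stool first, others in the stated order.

stool();
translate([0, 0, 417]) spool();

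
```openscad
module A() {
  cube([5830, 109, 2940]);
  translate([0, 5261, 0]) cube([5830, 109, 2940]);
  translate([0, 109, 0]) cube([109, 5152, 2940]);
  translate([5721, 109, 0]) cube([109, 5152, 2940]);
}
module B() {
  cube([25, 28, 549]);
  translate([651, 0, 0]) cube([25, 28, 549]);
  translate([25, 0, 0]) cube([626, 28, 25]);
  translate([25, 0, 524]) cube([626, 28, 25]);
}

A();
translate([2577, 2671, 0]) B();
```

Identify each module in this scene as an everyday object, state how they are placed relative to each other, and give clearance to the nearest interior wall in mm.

A is a house frame. B is a picture frame. The picture frame sits inside the house frame, centred. The clearance to the nearest interior wall is 2468 mm.

Clearances: x = 2468, y = 2562; minimum 2468 mm.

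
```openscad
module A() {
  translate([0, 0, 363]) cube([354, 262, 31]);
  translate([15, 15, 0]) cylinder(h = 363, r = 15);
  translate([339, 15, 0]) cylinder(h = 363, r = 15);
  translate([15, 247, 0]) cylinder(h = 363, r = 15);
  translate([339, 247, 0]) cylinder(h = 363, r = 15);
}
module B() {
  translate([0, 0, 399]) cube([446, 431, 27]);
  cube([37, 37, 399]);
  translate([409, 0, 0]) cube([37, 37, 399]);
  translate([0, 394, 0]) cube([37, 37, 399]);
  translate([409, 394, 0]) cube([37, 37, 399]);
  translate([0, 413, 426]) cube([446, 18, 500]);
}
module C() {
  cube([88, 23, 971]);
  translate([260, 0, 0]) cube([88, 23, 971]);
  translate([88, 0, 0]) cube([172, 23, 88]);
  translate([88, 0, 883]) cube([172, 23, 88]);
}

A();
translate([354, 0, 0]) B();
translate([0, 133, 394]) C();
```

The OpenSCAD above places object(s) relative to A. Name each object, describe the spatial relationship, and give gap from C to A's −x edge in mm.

The picture frame's min-x is at 0; the stool's min-x is 0; gap = 0 mm.

A is a stool. B is a chair. C is a picture frame. The chair is against the stool's +x side, with their −y faces flush. The picture frame is on top of the stool. The gap from the picture frame to the stool's −x edge is 0 mm.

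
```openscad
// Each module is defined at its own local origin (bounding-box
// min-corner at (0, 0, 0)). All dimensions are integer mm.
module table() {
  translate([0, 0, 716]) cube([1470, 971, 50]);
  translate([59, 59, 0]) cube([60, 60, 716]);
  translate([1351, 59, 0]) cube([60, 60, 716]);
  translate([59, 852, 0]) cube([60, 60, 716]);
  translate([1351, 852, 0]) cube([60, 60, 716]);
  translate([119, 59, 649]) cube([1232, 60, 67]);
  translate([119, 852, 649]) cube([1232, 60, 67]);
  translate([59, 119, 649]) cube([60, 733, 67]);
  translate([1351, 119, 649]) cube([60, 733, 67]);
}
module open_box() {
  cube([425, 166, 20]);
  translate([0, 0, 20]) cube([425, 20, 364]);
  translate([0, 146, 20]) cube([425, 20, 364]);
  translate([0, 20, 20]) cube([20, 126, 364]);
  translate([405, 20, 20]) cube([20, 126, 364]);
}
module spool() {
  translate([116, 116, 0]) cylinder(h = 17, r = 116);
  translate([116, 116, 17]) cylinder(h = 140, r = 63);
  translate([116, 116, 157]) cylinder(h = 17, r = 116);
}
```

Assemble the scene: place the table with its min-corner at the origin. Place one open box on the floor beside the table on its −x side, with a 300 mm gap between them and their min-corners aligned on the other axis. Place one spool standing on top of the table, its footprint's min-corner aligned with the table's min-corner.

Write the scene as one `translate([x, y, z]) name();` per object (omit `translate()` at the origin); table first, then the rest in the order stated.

table();
translate([-725, 0, 0]) open_box();
translate([0, 0, 766]) spool();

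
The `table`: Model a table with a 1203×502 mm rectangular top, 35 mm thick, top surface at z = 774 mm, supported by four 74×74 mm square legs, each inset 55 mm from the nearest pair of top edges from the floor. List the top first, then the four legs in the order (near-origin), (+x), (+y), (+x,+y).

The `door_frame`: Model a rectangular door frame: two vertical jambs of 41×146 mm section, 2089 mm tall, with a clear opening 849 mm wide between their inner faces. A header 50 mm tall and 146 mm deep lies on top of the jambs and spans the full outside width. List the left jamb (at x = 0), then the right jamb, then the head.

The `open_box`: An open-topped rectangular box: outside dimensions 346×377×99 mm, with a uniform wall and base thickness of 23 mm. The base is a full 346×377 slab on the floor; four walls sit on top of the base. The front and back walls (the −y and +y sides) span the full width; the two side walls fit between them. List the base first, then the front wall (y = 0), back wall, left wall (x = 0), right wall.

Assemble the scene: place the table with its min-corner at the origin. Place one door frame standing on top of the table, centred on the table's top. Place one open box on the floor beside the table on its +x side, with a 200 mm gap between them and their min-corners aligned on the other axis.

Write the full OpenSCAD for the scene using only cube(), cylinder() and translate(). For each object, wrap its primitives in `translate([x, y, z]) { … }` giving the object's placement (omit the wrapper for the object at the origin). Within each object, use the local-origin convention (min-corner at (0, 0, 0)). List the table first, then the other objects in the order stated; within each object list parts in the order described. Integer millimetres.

translate([0, 0, 739]) cube([1203, 502, 35]);
translate([55, 55, 0]) cube([74, 74, 739]);
translate([1074, 55, 0]) cube([74, 74, 739]);
translate([55, 373, 0]) cube([74, 74, 739]);
translate([1074, 373, 0]) cube([74, 74, 739]);
translate([136, 178, 774]) {
  cube([41, 146, 2089]);
  translate([890, 0, 0]) cube([41, 146, 2089]);
  translate([0, 0, 2089]) cube([931, 146, 50]);
}
translate([1403, 0, 0]) {
  cube([346, 377, 23]);
  translate([0, 0, 23]) cube([346, 23, 76]);
  translate([0, 354, 23]) cube([346, 23, 76]);
  translate([0, 23, 23]) cube([23, 331, 76]);
  translate([323, 23, 23]) cube([23, 331, 76]);
}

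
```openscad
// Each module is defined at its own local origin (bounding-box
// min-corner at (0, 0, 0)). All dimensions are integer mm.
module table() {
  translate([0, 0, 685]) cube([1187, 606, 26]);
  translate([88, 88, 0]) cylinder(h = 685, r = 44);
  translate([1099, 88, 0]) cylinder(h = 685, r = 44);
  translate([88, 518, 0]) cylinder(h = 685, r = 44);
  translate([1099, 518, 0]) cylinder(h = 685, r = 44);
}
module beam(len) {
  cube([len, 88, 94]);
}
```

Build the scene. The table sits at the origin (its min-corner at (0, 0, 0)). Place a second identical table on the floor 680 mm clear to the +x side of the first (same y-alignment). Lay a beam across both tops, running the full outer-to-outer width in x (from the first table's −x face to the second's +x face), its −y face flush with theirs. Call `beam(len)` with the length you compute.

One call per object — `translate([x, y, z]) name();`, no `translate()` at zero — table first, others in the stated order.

table();
translate([1867, 0, 0]) table();
translate([0, 0, 711]) beam(3054);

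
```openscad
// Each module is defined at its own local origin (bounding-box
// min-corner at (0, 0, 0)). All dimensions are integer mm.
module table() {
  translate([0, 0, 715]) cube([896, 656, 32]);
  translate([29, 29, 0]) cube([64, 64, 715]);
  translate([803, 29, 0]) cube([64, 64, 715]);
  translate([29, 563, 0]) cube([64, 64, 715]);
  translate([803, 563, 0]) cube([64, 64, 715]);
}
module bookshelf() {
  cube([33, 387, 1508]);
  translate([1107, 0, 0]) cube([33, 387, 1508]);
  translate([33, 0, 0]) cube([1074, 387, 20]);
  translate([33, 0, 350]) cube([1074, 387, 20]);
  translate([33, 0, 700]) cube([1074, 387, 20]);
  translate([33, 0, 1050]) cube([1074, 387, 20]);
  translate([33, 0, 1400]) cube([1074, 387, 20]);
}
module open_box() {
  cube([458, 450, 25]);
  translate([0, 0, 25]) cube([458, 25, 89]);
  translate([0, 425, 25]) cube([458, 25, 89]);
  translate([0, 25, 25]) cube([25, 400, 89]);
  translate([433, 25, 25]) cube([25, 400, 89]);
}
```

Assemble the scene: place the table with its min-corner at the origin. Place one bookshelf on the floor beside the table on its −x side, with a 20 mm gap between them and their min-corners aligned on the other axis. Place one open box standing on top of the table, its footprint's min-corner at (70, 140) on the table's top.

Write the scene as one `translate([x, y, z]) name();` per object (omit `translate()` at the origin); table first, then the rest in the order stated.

table();
translate([-1160, 0, 0]) bookshelf();
translate([70, 140, 747]) open_box();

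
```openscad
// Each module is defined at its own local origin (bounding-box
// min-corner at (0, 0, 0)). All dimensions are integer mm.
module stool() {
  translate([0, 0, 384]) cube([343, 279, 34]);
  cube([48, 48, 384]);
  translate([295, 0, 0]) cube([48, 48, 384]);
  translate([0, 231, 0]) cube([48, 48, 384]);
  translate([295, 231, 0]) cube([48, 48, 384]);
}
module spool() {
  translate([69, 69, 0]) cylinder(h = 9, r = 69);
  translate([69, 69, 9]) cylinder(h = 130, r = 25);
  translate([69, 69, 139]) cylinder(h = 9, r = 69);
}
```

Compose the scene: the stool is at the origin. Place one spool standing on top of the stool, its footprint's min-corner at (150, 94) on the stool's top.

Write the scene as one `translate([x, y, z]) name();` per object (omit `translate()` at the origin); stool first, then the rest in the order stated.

stool();
translate([150, 94, 418]) spool();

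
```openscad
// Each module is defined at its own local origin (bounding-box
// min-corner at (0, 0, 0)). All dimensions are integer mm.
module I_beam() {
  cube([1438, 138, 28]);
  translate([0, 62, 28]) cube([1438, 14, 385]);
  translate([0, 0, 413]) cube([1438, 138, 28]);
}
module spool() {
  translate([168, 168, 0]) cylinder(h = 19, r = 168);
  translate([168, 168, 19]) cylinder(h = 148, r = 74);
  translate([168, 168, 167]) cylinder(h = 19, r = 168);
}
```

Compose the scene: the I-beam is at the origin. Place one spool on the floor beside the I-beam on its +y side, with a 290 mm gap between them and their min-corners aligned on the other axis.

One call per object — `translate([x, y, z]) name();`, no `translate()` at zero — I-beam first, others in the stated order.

I_beam();
translate([0, 428, 0]) spool();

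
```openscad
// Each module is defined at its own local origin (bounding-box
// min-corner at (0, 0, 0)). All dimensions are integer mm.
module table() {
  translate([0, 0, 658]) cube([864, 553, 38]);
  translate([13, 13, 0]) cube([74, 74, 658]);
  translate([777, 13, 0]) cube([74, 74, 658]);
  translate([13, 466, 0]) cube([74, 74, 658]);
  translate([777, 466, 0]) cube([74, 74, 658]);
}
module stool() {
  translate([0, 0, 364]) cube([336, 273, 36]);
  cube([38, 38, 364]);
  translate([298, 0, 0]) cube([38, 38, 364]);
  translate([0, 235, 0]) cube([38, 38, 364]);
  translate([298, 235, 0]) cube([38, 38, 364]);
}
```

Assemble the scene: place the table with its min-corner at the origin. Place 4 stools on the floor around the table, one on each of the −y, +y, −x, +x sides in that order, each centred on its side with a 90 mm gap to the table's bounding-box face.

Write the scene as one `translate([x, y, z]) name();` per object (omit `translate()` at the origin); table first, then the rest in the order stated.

table();
translate([264, -363, 0]) stool();
translate([264, 643, 0]) stool();
translate([-426, 140, 0]) stool();
translate([954, 140, 0]) stool();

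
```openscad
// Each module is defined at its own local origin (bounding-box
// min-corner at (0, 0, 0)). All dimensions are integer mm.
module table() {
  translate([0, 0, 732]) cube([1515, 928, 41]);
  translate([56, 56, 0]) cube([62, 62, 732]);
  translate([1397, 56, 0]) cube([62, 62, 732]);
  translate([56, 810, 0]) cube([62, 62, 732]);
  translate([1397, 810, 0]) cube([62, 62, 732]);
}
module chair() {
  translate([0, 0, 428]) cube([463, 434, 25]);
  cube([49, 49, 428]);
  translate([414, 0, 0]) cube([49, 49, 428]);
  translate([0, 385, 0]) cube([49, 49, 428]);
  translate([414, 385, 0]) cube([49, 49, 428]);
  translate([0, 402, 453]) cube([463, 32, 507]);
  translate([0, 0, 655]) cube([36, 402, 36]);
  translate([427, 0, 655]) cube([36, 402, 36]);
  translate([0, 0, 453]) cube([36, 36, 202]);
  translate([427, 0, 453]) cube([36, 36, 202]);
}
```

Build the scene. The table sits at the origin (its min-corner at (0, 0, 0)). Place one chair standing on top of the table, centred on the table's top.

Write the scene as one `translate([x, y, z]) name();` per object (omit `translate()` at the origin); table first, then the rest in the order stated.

table();
translate([526, 247, 773]) chair();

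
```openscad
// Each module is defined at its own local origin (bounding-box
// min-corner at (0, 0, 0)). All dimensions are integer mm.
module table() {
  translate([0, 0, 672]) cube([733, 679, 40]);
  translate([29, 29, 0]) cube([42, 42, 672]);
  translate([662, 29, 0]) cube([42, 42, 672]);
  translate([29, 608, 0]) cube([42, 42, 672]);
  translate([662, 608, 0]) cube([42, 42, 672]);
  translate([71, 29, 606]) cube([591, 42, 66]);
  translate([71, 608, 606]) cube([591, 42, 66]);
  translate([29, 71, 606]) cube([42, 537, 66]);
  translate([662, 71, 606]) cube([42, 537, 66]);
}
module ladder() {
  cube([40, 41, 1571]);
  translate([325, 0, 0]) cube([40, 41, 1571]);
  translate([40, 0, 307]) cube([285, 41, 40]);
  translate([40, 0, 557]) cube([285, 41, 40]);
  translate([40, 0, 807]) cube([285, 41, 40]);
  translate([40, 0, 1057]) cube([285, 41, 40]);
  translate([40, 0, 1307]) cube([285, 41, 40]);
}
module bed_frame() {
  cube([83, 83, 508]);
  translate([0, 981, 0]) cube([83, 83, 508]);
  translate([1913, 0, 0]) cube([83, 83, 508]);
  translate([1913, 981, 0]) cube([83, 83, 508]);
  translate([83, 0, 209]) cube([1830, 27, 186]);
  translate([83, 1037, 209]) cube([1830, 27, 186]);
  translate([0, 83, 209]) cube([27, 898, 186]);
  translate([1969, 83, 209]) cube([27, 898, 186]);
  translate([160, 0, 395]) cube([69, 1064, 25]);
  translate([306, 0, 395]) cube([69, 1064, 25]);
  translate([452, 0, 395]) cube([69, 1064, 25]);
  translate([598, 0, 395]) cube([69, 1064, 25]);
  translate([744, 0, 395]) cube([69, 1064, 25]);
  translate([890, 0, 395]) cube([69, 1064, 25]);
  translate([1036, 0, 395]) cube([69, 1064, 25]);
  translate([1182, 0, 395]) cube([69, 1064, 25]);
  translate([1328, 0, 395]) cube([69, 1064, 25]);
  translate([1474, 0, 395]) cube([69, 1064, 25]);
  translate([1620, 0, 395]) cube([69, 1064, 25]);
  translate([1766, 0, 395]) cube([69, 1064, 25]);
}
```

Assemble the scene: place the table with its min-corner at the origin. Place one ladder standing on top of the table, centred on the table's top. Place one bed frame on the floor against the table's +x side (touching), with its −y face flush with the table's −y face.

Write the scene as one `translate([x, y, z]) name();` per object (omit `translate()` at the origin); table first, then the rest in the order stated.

table();
translate([184, 319, 712]) ladder();
translate([733, 0, 0]) bed_frame();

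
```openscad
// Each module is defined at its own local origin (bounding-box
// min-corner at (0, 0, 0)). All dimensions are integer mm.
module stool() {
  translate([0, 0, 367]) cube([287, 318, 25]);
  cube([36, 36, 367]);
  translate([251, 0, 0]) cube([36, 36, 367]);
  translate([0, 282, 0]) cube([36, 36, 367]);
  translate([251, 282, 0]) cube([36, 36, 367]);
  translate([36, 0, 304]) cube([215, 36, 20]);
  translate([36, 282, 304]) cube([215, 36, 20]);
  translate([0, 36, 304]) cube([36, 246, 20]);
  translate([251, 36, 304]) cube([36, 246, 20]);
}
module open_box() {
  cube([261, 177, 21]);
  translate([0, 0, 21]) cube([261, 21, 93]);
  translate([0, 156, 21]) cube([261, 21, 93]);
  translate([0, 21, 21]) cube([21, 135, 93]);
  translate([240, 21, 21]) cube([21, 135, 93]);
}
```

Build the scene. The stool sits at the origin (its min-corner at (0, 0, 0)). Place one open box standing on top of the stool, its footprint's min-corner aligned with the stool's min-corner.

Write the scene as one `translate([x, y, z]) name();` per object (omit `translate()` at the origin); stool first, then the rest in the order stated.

stool();
translate([0, 0, 392]) open_box();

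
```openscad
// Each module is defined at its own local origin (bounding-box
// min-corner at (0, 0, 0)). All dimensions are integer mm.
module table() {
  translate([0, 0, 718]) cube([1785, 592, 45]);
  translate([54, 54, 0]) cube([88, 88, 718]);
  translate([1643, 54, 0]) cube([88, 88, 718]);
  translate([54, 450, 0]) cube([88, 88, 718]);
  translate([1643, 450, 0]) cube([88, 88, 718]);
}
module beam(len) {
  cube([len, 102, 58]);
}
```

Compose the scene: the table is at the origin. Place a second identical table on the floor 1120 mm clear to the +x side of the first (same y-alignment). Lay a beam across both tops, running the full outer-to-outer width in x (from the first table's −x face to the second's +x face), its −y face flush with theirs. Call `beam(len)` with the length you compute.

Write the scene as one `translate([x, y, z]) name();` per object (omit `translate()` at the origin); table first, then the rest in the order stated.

table();
translate([2905, 0, 0]) table();
translate([0, 0, 763]) beam(4690);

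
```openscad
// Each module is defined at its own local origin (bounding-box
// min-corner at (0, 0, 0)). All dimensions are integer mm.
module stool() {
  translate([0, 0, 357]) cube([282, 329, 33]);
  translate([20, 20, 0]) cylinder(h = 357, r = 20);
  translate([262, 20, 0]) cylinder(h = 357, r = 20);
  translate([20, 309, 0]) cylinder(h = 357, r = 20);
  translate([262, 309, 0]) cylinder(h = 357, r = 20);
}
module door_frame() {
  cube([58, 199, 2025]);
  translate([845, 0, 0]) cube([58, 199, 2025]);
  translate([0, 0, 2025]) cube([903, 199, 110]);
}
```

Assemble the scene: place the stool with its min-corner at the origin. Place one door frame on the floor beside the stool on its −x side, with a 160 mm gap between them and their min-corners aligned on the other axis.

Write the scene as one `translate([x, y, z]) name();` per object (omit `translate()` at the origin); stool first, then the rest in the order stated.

stool();
translate([-1063, 0, 0]) door_frame();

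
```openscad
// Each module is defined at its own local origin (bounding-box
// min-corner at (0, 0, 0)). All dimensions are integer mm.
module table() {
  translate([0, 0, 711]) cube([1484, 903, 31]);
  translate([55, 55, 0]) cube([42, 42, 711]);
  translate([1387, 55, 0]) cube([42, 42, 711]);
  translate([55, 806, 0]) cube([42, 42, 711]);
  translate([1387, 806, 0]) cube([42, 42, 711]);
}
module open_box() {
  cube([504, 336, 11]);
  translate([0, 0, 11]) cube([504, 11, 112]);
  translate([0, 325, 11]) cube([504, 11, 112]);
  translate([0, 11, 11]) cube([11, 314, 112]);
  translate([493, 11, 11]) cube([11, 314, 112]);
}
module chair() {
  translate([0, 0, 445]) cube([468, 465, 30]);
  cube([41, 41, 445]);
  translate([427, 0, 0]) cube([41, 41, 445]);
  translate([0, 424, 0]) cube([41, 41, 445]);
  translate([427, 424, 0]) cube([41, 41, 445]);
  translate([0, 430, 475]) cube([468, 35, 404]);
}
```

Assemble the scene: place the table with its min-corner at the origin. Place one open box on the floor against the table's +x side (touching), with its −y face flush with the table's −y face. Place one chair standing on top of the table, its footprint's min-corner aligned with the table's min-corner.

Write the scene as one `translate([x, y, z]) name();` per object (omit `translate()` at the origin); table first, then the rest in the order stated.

table();
translate([1484, 0, 0]) open_box();
translate([0, 0, 742]) chair();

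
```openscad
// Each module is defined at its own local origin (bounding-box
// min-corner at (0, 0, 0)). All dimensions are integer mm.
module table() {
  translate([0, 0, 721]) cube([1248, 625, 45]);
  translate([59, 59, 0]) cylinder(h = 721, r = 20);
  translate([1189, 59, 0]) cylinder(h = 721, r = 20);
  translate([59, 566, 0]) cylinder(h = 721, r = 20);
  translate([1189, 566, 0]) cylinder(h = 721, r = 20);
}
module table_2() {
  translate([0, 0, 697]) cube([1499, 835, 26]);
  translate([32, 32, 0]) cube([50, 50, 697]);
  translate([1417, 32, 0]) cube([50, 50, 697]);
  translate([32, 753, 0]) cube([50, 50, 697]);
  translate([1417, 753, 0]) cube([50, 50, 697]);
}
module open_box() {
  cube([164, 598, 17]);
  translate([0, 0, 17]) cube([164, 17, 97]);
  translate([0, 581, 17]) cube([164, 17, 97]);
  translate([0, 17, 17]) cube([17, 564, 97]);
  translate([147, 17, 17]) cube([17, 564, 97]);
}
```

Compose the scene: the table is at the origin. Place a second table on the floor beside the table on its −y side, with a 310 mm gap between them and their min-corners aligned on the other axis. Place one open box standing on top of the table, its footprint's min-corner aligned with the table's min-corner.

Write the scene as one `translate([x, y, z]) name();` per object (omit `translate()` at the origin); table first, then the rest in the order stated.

table();
translate([0, -1145, 0]) table_2();
translate([0, 0, 766]) open_box();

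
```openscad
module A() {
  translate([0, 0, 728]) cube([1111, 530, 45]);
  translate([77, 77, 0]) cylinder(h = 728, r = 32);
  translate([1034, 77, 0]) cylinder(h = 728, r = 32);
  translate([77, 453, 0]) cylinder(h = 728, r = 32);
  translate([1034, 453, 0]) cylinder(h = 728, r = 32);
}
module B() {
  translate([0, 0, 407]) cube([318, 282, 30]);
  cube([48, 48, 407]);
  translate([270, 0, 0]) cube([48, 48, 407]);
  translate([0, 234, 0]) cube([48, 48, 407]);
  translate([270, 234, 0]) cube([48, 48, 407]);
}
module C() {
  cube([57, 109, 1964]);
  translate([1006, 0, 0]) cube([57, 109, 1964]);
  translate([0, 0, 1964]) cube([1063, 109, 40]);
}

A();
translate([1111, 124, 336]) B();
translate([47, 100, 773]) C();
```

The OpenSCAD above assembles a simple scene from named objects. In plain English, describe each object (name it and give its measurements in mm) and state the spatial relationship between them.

A is a table with a 1111×530 mm rectangular top, 45 mm thick, top surface at z = 773 mm, supported by four round legs of 64 mm diameter, each leg's bounding box inset 45 mm from the nearest pair of top edges, running from the floor.

B is a simple wooden stool: a rectangular seat 318 mm (x) by 282 mm (y), 30 mm thick, top face at z = 437 mm, on four square legs, each 48×48 mm in cross-section. The legs rest on z = 0, each flush with a corner of the seat.

C is a rectangular door frame: two vertical jambs of 57×109 mm section, 1964 mm tall, with a clear opening 949 mm wide between their inner faces. A header 40 mm tall and 109 mm deep lies on top of the jambs and spans the full outside width.

The stool is beside the table with their tops flush at z = 773. The door frame is on top of the table.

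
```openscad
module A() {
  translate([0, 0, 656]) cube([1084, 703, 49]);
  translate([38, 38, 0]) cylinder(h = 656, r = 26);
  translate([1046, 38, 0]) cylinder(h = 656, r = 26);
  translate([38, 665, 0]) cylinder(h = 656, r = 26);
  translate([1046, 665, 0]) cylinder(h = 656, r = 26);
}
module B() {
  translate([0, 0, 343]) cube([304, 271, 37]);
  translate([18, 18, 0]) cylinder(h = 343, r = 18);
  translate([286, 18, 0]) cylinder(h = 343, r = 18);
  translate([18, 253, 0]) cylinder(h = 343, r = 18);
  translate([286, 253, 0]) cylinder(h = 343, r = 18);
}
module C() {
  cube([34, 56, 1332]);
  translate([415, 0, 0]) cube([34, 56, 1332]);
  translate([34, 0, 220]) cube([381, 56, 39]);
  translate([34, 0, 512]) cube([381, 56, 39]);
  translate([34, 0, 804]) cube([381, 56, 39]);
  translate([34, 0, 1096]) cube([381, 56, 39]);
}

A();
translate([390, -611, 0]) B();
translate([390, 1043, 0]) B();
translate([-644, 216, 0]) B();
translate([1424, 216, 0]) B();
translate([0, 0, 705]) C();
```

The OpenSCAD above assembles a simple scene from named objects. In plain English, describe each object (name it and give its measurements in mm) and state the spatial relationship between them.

A is a table: top 1084 mm (x) × 703 mm (y), 49 mm thick, upper face at z = 705 mm, on four round legs of 52 mm diameter, each leg's bounding box inset 12 mm from the nearest pair of top edges, running from z = 0 to the bottom of the top.

B is a simple wooden stool: a rectangular seat 304 mm (x) by 271 mm (y), 37 mm thick, top face at z = 380 mm, on four round legs, each 36 mm in diameter. The legs rest on z = 0, each leg's axis is inset half a diameter from the nearest pair of seat edges (so the leg's bounding box is flush with the corner).

C is a wooden ladder with two side rails of 34×56 mm section and 1332 mm height, set 449 mm apart overall. Between them run 4 rectangular rungs (56 mm deep, 39 mm thick), front faces flush with the rails' −y face. The bottom of the first rung is 220 mm above the floor and each subsequent rung is 292 mm higher than the one below.

Four stools sit around the table at the −y, +y, −x, +x sides. The ladder is on top of the table.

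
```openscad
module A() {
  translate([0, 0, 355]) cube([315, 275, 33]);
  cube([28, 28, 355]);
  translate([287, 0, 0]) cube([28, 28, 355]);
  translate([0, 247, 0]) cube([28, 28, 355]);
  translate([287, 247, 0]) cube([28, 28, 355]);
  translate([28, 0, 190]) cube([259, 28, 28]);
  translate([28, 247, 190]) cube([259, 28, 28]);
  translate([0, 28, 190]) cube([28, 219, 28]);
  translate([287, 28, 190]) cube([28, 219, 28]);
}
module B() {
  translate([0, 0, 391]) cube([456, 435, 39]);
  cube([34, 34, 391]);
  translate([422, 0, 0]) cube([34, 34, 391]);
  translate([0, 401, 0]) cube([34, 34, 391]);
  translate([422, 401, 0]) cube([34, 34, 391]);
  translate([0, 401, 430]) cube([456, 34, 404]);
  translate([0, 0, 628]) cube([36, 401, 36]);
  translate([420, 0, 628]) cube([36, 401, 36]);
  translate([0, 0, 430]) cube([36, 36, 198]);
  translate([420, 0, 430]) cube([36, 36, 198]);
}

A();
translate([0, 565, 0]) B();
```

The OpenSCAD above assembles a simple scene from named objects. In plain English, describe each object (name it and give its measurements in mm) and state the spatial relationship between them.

A is a four-legged stool. The seat is a 315×275×33 mm slab whose top surface is at z = 388 mm; four square legs, each 28×28 mm in cross-section, run from the floor (z = 0) to the underside of the seat, each flush with a corner of the seat. Four stretchers, 28 mm wide and 28 mm tall, connect adjacent legs with their undersides at z = 190 mm, each running between the inner faces of the legs it joins and aligned with the legs' outer faces on the other axis.

B is a chair. The seat is a 456×435×39 mm slab with its top at z = 430 mm, on four 34×34 mm corner legs (flush with the seat edges, standing on z = 0). A flat backrest 34 mm thick, 404 mm tall, spans the full seat width and rises from the seat top along its +y edge, rear face flush with the rear of the seat. Two armrests of 36×36 mm section run along each side from the seat's front edge to the front of the backrest, top faces 234 mm above the seat top and outer faces flush with the seat's x-edges; a 36×36 mm post under the front of each armrest stands on the seat at the front corner.

The chair is on the floor beside the stool on its +y side.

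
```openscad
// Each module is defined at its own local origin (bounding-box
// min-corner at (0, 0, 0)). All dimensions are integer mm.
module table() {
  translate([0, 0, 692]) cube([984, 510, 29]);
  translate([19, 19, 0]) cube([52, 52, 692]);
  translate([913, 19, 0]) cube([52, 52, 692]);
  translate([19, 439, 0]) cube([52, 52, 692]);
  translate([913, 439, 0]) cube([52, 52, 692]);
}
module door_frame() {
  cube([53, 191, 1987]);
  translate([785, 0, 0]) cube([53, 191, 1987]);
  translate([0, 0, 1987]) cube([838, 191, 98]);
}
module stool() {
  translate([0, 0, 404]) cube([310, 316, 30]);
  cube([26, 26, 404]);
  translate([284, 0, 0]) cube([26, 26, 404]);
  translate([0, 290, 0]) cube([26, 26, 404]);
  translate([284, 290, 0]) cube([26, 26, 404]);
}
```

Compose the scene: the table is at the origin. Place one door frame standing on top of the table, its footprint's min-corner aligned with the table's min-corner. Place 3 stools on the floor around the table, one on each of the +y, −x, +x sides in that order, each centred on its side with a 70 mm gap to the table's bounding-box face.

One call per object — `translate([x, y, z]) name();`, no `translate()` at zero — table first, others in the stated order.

table();
translate([0, 0, 721]) door_frame();
translate([337, 580, 0]) stool();
translate([-380, 97, 0]) stool();
translate([1054, 97, 0]) stool();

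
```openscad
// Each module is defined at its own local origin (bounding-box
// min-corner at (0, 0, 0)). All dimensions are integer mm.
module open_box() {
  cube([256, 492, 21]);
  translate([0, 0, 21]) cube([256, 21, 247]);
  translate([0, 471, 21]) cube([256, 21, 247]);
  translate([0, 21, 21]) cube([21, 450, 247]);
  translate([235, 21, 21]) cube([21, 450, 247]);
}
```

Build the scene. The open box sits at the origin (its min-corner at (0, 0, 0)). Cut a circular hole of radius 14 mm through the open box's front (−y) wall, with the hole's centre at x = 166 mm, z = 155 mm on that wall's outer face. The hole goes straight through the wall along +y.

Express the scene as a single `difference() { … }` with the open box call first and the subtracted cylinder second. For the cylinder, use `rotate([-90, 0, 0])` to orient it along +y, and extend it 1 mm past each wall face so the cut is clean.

difference() {
  open_box();
  translate([166, -1, 155]) rotate([-90, 0, 0]) cylinder(h = 23, r = 14);
}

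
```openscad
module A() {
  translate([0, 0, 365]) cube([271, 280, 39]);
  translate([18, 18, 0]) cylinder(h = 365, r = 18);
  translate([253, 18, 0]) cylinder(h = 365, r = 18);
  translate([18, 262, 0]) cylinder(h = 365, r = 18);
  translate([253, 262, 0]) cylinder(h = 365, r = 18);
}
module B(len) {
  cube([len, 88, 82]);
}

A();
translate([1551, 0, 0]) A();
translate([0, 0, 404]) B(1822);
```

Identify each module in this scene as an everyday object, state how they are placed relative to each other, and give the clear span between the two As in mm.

A is a stool. B is a beam. A beam spans the tops of two stools. The clear span between the two stools is 1280 mm.

Second stool starts at x = 1551; first ends at x = 271; clear span = 1551 − 271 = 1280 mm.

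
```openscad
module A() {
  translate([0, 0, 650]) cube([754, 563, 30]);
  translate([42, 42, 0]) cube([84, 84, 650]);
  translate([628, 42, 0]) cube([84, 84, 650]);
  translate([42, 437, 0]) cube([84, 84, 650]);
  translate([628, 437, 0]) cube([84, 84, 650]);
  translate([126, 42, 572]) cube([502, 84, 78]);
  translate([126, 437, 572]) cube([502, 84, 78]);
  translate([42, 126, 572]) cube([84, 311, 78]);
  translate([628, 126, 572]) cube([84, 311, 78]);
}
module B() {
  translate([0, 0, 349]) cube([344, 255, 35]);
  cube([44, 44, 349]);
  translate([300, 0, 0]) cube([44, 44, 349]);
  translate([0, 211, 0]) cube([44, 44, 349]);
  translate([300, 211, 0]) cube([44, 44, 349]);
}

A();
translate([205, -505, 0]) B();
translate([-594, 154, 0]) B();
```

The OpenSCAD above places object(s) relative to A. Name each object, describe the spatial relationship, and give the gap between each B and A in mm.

Each stool's nearest face is 250 mm from the table's bounding box.

A is a table. B is a stool. Two stools sit around the table at the −y, −x sides. The gap between each stool and the table is 250 mm.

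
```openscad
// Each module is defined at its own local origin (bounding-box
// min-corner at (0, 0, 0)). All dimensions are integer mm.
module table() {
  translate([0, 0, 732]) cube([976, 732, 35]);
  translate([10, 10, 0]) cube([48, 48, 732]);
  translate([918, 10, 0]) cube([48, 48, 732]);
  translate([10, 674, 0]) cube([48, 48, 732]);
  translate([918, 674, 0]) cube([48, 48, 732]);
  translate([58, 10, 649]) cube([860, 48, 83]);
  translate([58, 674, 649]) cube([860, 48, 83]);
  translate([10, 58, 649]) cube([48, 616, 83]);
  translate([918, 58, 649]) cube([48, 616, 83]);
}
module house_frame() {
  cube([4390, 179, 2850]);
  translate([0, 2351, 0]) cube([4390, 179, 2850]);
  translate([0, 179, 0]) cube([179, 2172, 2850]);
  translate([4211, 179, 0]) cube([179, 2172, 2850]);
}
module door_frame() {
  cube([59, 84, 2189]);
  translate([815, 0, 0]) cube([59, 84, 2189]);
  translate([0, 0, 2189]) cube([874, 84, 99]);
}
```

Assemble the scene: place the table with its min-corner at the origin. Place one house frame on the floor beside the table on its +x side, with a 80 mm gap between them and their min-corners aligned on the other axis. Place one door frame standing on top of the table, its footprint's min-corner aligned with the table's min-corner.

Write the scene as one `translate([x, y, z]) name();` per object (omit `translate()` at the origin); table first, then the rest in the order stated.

table();
translate([1056, 0, 0]) house_frame();
translate([0, 0, 767]) door_frame();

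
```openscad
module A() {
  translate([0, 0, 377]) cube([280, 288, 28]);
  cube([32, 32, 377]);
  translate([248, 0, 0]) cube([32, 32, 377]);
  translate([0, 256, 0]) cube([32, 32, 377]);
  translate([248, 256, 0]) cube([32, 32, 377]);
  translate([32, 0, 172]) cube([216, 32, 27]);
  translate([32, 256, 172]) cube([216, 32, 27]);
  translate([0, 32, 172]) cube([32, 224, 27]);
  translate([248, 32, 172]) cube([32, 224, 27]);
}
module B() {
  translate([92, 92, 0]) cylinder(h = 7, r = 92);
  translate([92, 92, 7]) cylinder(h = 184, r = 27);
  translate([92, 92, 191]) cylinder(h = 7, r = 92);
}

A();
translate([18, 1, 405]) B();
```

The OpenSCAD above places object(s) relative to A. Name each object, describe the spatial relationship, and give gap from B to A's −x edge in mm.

A is a stool. B is a spool. The spool is on top of the stool. The gap from the spool to the stool's −x edge is 18 mm.

The spool's min-x is at 18; the stool's min-x is 0; gap = 18 mm.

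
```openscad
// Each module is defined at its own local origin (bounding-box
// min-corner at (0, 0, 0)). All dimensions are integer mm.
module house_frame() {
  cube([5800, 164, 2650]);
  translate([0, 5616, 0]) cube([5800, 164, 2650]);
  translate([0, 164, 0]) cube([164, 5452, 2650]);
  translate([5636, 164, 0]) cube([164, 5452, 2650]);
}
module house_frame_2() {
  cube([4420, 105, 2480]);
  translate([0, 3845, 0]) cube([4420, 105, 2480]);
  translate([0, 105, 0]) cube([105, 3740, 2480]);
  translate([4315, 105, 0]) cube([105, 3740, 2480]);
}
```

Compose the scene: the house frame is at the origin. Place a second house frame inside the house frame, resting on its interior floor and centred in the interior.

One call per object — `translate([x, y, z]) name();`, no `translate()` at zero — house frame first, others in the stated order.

house_frame();
translate([690, 915, 0]) house_frame_2();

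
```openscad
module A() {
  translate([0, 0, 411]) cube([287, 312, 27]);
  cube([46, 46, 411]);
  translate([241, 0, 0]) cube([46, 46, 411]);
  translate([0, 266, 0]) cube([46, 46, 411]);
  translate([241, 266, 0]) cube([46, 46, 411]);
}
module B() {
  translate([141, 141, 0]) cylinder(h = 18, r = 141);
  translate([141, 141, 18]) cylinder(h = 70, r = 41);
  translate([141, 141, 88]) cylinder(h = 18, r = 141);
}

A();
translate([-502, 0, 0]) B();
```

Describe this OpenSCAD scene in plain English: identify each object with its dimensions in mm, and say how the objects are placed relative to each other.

A is a four-legged stool. The seat is 287×312 mm, 27 mm thick, top at z = 438 mm. It stands on four square legs, each 46×46 mm in cross-section, from z = 0 to the seat underside, each flush with a corner of the seat.

B is a spool: two coaxial disc flanges of radius 141 mm and thickness 18 mm, joined by a core cylinder of radius 41 mm and height 70 mm. The lower flange rests on z = 0 and the three cylinders share a vertical axis.

The spool is on the floor beside the stool on its −x side.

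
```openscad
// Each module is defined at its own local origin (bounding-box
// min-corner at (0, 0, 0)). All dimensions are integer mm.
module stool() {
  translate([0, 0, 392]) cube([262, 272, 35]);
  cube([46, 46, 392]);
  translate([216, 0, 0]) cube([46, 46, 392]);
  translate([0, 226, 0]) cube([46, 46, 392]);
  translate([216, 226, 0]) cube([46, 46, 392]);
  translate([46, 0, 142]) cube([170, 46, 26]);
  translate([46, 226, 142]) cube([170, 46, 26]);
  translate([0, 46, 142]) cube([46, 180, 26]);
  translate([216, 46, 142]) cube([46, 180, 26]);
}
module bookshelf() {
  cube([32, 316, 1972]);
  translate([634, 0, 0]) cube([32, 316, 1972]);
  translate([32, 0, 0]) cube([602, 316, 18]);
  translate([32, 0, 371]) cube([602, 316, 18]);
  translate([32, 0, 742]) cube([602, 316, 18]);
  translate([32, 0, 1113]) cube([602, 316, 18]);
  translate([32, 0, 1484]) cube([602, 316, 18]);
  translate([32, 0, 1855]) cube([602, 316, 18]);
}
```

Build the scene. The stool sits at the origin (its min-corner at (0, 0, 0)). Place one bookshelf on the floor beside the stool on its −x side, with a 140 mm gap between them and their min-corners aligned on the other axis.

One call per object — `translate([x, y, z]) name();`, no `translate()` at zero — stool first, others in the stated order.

stool();
translate([-806, 0, 0]) bookshelf();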